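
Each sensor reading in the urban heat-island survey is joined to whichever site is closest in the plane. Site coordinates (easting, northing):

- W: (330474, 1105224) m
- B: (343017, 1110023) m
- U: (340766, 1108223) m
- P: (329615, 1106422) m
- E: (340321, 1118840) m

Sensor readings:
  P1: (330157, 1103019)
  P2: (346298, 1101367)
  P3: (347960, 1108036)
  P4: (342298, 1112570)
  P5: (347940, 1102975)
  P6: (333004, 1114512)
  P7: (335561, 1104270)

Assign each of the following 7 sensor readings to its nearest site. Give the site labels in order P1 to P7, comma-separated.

W, U, B, B, B, E, W

P1 → W (d²=4962514.00)
P2 → U (d²=77607760.00)
P3 → B (d²=28381418.00)
P4 → B (d²=7004170.00)
P5 → B (d²=73910233.00)
P6 → E (d²=72270073.00)
P7 → W (d²=26787685.00)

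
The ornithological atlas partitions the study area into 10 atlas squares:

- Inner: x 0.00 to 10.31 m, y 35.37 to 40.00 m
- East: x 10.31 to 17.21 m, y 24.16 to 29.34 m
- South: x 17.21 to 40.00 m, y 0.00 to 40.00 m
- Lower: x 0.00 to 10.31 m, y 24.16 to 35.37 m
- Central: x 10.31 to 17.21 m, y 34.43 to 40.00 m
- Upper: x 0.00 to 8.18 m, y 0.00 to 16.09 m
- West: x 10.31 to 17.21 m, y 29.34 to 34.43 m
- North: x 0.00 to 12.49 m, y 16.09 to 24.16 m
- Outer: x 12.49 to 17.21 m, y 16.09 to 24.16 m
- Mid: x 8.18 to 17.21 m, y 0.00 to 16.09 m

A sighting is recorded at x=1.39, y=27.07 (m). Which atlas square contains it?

The point has x = 1.39 and y = 27.07.
Only Lower satisfies 0.00 ≤ x ≤ 10.31 and 24.16 ≤ y ≤ 35.37.

Lower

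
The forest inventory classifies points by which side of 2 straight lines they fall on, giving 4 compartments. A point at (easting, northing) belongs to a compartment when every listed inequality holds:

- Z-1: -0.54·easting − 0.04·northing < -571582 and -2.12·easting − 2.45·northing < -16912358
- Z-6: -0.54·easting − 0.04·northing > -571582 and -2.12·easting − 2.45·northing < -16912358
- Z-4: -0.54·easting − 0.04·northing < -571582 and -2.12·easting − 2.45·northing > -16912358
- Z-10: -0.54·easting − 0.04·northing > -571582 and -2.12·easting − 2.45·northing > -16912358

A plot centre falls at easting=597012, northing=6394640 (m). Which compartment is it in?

-0.54·597012 − 0.04·6394640 = -578172.080, which is < -571582
-2.12·597012 − 2.45·6394640 = -16932533.440, which is < -16912358
This sign pattern matches Z-1.

Z-1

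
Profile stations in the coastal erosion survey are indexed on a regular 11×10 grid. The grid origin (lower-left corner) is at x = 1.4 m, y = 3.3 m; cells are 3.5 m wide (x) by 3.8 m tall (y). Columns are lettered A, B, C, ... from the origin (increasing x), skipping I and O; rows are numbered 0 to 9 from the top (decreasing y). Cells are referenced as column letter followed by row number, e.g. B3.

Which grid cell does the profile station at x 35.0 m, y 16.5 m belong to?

Column index: ⌊(35.0 − 1.4) / 3.5⌋ = ⌊9.600⌋ = 9 → column K
Row offset from origin: ⌊(16.5 − 3.3) / 3.8⌋ = ⌊3.474⌋ = 3 → row 6 (counted from top)

K6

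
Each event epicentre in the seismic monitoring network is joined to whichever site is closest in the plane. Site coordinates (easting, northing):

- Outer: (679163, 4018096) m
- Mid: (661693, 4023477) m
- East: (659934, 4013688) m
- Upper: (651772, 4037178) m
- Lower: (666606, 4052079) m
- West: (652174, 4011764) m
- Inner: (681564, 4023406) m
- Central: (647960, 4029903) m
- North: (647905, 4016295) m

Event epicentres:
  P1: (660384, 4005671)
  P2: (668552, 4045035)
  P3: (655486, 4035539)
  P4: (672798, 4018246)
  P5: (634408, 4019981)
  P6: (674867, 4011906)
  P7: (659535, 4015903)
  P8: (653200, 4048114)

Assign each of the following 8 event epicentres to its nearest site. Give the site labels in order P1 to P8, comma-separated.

P1 → East (d²=64474789.00)
P2 → Lower (d²=53404852.00)
P3 → Upper (d²=16480117.00)
P4 → Outer (d²=40535725.00)
P5 → North (d²=195755605.00)
P6 → Outer (d²=56771716.00)
P7 → East (d²=5065426.00)
P8 → Upper (d²=121635280.00)

East, Lower, Upper, Outer, North, Outer, East, Upper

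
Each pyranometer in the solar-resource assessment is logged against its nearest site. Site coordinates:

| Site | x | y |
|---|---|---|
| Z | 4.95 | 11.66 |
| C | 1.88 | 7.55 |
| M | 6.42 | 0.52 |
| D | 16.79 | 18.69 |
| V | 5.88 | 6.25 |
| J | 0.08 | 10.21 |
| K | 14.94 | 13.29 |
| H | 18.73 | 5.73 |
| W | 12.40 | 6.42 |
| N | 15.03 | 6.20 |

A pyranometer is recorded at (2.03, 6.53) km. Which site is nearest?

C

Squared distances to each site:
Z: 34.843; C: 1.063; M: 55.392; D: 365.723; V: 14.901; J: 17.345; K: 212.366; H: 279.530; W: 107.549; N: 169.109.
Minimum at C.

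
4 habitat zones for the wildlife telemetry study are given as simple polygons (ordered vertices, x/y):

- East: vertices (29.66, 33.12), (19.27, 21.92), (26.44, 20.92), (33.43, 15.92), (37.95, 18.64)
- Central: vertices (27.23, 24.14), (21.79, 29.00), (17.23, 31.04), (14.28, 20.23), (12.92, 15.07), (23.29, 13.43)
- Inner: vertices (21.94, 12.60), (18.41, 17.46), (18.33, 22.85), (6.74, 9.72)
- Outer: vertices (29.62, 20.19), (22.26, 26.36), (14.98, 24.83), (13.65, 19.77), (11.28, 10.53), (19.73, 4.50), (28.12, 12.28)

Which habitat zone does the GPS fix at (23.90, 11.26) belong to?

Outer

Cast a ray rightward from (23.90, 11.26). For each polygon, the edges (by vertex number in listed order) whose endpoints lie on opposite sides of y = 11.26, where each meets that height, and whether that is right or left of the point:
East: no edge straddles that height → 0 crossings.
Central: no edge straddles that height → 0 crossings.
Inner: 3–4 at x≈8.099 (left), 4–1 at x≈14.868 (left) → 0 crossings.
Outer: 4–5 at x≈11.467 (left), 6–7 at x≈27.020 (right) → 1 crossing.
Only Outer has an odd count, so the point is inside Outer.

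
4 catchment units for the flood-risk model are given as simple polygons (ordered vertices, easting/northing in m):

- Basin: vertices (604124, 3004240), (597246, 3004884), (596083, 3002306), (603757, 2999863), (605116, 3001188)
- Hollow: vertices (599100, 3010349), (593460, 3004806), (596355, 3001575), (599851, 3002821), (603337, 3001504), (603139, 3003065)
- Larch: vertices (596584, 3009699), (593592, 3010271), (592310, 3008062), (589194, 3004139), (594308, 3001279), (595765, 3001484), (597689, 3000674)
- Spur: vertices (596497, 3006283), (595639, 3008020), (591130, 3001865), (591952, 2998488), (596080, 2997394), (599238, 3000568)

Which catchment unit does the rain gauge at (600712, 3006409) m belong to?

Hollow

Cast a ray rightward from (600712, 3006409). For each polygon, the edges (by vertex number in listed order) whose endpoints lie on opposite sides of northing = 3006409, where each meets that height, and whether that is right or left of the point:
Basin: no edge straddles that height → 0 crossings.
Hollow: 1–2 at easting≈595091.1 (left), 6–1 at easting≈601284.7 (right) → 1 crossing.
Larch: 3–4 at easting≈590997.0 (left), 7–1 at easting≈596986.8 (left) → 0 crossings.
Spur: 1–2 at easting≈596434.8 (left), 2–3 at easting≈594458.8 (left) → 0 crossings.
Only Hollow has an odd count, so the point is inside Hollow.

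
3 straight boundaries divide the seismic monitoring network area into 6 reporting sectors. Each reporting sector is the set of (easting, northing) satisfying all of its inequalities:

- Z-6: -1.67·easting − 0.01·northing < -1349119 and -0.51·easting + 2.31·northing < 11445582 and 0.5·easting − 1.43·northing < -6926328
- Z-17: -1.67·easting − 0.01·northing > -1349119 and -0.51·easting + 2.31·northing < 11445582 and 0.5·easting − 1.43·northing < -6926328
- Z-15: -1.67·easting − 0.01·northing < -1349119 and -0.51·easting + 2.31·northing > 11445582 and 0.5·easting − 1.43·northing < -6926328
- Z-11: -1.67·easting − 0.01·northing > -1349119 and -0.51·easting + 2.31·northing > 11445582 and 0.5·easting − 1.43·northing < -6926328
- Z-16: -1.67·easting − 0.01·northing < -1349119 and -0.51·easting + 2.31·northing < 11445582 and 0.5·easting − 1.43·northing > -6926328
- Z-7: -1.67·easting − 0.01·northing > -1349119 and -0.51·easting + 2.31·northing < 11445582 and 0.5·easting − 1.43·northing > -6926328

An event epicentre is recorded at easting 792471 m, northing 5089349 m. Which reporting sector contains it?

-1.67·792471 − 0.01·5089349 = -1374320.060, which is < -1349119
-0.51·792471 + 2.31·5089349 = 11352235.980, which is < 11445582
0.5·792471 − 1.43·5089349 = -6881533.570, which is > -6926328
This sign pattern matches Z-16.

Z-16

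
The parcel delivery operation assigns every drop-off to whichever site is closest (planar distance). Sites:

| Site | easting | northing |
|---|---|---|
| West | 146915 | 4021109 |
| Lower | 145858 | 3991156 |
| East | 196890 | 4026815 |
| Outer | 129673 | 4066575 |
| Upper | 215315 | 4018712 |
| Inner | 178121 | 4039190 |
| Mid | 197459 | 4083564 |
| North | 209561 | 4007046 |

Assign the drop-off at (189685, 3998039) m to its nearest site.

Squared distances to each site:
West: 2361497800.000; Lower: 1968181618.000; East: 879970201.000; Outer: 8298623440.000; Upper: 1084269829.000; Inner: 1827130897.000; Mid: 7374960701.000; North: 476181425.000.
Minimum at North.

North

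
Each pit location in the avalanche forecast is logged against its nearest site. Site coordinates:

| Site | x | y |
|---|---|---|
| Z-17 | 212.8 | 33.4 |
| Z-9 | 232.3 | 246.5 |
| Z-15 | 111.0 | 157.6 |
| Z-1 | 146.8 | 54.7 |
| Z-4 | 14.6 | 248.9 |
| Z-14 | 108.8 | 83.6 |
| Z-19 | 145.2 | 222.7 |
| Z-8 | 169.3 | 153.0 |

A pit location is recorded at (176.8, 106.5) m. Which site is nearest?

Z-8

Squared distances to each site:
Z-17: 6639.610; Z-9: 22680.250; Z-15: 6940.850; Z-1: 3583.240; Z-4: 46586.600; Z-14: 5148.410; Z-19: 14501.000; Z-8: 2218.500.
Minimum at Z-8.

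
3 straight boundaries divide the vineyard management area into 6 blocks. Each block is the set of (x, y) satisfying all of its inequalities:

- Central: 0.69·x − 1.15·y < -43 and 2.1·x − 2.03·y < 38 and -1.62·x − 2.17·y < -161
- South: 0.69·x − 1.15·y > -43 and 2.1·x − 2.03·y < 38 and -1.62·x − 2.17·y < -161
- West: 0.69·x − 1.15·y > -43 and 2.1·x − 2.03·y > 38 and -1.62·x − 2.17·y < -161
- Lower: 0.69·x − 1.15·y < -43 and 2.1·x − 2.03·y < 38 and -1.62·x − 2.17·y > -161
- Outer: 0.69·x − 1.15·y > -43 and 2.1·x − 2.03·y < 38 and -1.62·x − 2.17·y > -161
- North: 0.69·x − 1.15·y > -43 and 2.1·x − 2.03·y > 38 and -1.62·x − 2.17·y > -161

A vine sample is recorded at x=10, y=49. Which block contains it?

0.69·10 − 1.15·49 = -49.450, which is < -43
2.1·10 − 2.03·49 = -78.470, which is < 38
-1.62·10 − 2.17·49 = -122.530, which is > -161
This sign pattern matches Lower.

Lower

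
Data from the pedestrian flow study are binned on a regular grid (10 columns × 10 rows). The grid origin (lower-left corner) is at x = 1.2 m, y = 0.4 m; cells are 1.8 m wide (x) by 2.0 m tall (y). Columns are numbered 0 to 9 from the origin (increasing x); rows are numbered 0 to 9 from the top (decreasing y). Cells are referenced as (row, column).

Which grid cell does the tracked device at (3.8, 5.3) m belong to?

(7, 1)

Column index: ⌊(3.8 − 1.2) / 1.8⌋ = ⌊1.444⌋ = 1
Row offset from origin: ⌊(5.3 − 0.4) / 2.0⌋ = ⌊2.450⌋ = 2 → row 7 (counted from top)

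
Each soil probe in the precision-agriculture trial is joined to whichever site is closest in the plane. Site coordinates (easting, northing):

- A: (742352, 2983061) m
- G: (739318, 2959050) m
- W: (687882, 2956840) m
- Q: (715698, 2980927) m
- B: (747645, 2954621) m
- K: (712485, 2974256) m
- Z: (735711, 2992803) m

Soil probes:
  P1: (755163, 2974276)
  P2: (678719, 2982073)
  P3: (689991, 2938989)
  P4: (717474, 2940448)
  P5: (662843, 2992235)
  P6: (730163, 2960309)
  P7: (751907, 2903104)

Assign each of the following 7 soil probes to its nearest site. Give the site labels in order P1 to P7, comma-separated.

P1 → A (d²=241297946.00)
P2 → W (d²=720664858.00)
P3 → W (d²=323106082.00)
P4 → G (d²=823194740.00)
P5 → W (d²=1879757546.00)
P6 → G (d²=85399106.00)
P7 → B (d²=2672165933.00)

A, W, W, G, W, G, B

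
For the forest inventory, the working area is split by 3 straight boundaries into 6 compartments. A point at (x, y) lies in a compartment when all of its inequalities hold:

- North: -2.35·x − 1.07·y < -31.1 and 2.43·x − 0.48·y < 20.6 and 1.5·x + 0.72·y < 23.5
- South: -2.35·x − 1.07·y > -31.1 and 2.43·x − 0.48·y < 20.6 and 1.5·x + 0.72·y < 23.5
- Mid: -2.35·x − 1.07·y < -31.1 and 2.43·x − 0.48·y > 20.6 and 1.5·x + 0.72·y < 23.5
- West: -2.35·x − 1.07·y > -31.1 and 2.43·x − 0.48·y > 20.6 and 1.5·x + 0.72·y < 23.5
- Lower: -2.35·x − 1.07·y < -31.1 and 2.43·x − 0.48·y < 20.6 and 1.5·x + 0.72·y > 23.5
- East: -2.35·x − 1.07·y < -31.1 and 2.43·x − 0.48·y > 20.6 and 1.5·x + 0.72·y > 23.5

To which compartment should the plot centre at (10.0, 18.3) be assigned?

Lower

-2.35·10.0 − 1.07·18.3 = -43.081, which is < -31.1
2.43·10.0 − 0.48·18.3 = 15.516, which is < 20.6
1.5·10.0 + 0.72·18.3 = 28.176, which is > 23.5
This sign pattern matches Lower.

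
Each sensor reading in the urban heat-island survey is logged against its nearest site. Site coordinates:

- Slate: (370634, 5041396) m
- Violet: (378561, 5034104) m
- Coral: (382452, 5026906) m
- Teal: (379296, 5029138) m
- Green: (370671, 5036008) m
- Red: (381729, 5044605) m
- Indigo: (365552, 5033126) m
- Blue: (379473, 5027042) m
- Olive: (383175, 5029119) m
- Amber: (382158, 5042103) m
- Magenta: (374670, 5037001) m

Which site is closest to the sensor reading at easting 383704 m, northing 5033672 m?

Olive

Squared distances to each site:
Slate: 230485076.000; Violet: 26637073.000; Coral: 47346260.000; Teal: 39987620.000; Green: 175315985.000; Red: 123431114.000; Indigo: 329793220.000; Blue: 61858261.000; Olive: 21009650.000; Amber: 73471877.000; Magenta: 92695397.000.
Minimum at Olive.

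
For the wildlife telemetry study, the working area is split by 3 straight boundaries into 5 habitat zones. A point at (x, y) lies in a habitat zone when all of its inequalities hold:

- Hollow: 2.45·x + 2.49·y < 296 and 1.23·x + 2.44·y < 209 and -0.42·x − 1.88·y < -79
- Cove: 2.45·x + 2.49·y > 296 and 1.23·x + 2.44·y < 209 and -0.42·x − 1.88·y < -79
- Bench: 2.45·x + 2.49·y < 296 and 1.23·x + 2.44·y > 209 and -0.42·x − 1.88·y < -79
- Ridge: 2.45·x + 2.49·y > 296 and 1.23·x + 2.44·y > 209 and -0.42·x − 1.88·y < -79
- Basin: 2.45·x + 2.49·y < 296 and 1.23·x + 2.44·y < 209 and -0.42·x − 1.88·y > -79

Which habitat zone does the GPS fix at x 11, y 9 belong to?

2.45·11 + 2.49·9 = 49.360, which is < 296
1.23·11 + 2.44·9 = 35.490, which is < 209
-0.42·11 − 1.88·9 = -21.540, which is > -79
This sign pattern matches Basin.

Basin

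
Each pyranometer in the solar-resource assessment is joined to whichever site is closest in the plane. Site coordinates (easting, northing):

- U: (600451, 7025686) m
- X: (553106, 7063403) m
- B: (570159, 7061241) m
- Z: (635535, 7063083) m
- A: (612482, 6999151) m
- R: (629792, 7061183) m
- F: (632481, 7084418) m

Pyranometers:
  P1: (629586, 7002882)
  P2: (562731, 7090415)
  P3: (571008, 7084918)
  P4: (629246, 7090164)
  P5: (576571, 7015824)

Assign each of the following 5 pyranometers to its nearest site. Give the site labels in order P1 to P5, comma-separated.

A, X, B, F, U

P1 → A (d²=306467177.00)
P2 → X (d²=822288769.00)
P3 → B (d²=561321130.00)
P4 → F (d²=43481741.00)
P5 → U (d²=667513444.00)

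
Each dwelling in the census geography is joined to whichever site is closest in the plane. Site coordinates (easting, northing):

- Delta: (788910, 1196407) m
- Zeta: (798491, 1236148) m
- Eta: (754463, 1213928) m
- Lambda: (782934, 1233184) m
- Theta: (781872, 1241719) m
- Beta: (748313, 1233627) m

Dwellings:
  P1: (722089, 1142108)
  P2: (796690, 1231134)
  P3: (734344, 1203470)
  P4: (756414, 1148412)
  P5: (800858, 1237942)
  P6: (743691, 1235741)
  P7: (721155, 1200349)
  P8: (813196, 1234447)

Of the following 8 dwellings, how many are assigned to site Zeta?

P1 → Eta
P2 → Zeta
P3 → Eta
P4 → Delta
P5 → Zeta
P6 → Beta
P7 → Eta
P8 → Zeta
3 of the 8 go to Zeta.

3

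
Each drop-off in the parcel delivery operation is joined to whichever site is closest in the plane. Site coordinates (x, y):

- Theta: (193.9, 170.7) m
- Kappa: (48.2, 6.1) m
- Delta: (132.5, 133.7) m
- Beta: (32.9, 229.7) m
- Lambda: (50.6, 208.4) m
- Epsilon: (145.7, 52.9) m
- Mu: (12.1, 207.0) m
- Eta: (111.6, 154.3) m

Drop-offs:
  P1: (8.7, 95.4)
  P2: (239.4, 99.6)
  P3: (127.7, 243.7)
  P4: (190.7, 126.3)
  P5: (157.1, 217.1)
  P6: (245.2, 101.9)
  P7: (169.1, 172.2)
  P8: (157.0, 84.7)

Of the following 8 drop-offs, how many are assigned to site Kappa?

1

P1 → Kappa
P2 → Theta
P3 → Lambda
P4 → Theta
P5 → Theta
P6 → Theta
P7 → Theta
P8 → Epsilon
1 of the 8 goes to Kappa.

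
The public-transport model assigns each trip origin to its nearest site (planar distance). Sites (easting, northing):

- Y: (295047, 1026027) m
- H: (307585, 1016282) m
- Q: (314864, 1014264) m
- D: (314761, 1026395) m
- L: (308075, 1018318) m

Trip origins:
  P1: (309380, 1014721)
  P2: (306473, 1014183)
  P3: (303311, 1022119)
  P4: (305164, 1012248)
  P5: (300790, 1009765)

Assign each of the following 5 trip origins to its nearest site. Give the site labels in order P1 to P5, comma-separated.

P1 → H (d²=5658746.00)
P2 → H (d²=5642345.00)
P3 → L (d²=37143297.00)
P4 → H (d²=22134397.00)
P5 → H (d²=88643314.00)

H, H, L, H, H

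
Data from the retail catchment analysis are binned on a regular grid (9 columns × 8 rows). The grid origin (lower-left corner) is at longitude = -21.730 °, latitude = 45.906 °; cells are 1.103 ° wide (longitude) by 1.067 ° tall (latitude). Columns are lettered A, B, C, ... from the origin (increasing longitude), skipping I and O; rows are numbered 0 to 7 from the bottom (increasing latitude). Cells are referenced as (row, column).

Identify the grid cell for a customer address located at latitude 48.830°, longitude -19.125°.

Column index: ⌊(-19.125 − -21.730) / 1.103⌋ = ⌊2.362⌋ = 2 → column C
Row offset from origin: ⌊(48.830 − 45.906) / 1.067⌋ = ⌊2.740⌋ = 2 → row 2

(2, C)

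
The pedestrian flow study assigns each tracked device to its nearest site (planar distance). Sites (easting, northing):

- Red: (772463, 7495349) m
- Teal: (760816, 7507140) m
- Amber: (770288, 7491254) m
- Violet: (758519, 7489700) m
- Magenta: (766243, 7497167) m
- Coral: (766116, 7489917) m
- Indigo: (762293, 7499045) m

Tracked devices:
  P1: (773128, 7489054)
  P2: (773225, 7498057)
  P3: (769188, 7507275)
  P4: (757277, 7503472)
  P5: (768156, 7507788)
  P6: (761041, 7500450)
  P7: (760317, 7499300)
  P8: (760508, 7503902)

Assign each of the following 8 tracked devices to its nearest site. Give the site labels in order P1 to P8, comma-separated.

Amber, Red, Teal, Teal, Teal, Indigo, Indigo, Teal

P1 → Amber (d²=12905600.00)
P2 → Red (d²=7913908.00)
P3 → Teal (d²=70108609.00)
P4 → Teal (d²=25978745.00)
P5 → Teal (d²=54295504.00)
P6 → Indigo (d²=3541529.00)
P7 → Indigo (d²=3969601.00)
P8 → Teal (d²=10579508.00)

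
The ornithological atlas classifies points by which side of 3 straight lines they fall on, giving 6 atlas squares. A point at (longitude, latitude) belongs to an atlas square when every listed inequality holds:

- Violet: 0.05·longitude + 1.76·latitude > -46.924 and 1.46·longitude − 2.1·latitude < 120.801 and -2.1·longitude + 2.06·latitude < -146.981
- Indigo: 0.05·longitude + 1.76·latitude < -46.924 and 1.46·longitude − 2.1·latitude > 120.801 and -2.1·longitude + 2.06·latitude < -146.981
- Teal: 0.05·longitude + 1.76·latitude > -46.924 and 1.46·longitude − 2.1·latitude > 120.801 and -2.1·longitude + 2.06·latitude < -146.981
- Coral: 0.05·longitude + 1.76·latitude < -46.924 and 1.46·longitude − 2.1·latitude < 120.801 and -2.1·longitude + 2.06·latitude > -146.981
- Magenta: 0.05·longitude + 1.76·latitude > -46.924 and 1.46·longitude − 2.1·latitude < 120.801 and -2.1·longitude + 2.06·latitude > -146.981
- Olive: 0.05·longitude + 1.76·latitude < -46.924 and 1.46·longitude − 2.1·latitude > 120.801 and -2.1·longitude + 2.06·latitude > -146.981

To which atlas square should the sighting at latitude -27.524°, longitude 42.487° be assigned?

0.05·42.487 + 1.76·-27.524 = -46.318, which is > -46.924
1.46·42.487 − 2.1·-27.524 = 119.831, which is < 120.801
-2.1·42.487 + 2.06·-27.524 = -145.922, which is > -146.981
This sign pattern matches Magenta.

Magenta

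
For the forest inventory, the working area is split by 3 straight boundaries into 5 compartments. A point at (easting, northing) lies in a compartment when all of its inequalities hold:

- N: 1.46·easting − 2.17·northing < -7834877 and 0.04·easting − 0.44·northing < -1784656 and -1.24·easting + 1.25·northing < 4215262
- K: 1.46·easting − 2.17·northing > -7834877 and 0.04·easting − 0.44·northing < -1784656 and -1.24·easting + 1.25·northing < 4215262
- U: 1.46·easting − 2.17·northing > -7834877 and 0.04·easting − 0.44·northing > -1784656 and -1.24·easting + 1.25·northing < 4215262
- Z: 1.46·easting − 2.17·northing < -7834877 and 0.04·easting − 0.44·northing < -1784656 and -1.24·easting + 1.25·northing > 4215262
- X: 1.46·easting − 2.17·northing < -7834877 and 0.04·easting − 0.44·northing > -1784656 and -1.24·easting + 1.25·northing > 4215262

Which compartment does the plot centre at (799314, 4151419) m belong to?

1.46·799314 − 2.17·4151419 = -7841580.790, which is < -7834877
0.04·799314 − 0.44·4151419 = -1794651.800, which is < -1784656
-1.24·799314 + 1.25·4151419 = 4198124.390, which is < 4215262
This sign pattern matches N.

N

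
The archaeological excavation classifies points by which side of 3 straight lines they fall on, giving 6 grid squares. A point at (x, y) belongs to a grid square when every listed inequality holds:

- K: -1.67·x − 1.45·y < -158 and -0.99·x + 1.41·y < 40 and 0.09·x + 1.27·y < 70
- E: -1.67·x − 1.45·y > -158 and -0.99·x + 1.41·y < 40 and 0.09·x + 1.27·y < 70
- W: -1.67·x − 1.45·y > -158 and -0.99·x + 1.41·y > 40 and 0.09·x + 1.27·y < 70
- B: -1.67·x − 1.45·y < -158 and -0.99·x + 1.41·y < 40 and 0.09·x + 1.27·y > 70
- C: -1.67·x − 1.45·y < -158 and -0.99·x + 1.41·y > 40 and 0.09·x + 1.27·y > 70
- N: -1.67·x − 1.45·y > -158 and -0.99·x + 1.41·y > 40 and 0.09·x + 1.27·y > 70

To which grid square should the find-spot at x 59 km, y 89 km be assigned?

C

-1.67·59 − 1.45·89 = -227.580, which is < -158
-0.99·59 + 1.41·89 = 67.080, which is > 40
0.09·59 + 1.27·89 = 118.340, which is > 70
This sign pattern matches C.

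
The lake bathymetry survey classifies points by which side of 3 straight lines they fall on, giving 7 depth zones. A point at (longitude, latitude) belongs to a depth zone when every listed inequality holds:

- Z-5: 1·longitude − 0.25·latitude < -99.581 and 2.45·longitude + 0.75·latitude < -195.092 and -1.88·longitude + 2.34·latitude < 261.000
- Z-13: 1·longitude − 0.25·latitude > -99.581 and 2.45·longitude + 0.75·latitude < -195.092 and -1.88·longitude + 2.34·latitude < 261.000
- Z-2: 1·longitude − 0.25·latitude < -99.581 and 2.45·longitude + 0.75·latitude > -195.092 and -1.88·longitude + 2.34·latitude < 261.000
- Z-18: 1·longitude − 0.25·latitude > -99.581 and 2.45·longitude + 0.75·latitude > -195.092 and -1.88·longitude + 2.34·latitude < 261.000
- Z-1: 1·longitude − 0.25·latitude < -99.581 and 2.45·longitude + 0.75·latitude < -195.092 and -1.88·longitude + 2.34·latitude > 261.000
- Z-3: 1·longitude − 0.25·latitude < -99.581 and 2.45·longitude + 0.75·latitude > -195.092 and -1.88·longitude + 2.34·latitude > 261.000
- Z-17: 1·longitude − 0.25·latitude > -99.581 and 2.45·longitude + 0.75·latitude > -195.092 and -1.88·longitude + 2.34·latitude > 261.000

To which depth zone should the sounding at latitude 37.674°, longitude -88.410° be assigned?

Z-18

1·-88.410 − 0.25·37.674 = -97.828, which is > -99.581
2.45·-88.410 + 0.75·37.674 = -188.349, which is > -195.092
-1.88·-88.410 + 2.34·37.674 = 254.368, which is < 261.000
This sign pattern matches Z-18.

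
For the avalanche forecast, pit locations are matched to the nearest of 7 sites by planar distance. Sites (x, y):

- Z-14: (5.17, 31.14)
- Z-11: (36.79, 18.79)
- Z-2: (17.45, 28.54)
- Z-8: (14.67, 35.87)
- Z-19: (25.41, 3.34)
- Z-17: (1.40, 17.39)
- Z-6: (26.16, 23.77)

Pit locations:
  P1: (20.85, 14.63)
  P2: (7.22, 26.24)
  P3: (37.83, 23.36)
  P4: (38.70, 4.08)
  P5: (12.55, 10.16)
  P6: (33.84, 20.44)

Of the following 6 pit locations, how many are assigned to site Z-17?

1

P1 → Z-6
P2 → Z-14
P3 → Z-11
P4 → Z-19
P5 → Z-17
P6 → Z-11
1 of the 6 goes to Z-17.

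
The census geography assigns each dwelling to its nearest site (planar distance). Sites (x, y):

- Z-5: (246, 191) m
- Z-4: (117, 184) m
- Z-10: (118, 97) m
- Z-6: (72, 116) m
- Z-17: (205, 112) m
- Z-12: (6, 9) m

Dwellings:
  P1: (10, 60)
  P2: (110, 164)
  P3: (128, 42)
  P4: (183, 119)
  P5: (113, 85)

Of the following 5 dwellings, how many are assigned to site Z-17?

1

P1 → Z-12
P2 → Z-4
P3 → Z-10
P4 → Z-17
P5 → Z-10
1 of the 5 goes to Z-17.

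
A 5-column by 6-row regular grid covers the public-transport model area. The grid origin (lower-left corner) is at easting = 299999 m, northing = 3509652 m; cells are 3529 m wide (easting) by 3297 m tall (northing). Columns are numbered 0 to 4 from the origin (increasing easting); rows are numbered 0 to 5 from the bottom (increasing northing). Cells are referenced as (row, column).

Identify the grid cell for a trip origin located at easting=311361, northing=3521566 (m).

Column index: ⌊(311361 − 299999) / 3529⌋ = ⌊3.220⌋ = 3
Row offset from origin: ⌊(3521566 − 3509652) / 3297⌋ = ⌊3.614⌋ = 3 → row 3

(3, 3)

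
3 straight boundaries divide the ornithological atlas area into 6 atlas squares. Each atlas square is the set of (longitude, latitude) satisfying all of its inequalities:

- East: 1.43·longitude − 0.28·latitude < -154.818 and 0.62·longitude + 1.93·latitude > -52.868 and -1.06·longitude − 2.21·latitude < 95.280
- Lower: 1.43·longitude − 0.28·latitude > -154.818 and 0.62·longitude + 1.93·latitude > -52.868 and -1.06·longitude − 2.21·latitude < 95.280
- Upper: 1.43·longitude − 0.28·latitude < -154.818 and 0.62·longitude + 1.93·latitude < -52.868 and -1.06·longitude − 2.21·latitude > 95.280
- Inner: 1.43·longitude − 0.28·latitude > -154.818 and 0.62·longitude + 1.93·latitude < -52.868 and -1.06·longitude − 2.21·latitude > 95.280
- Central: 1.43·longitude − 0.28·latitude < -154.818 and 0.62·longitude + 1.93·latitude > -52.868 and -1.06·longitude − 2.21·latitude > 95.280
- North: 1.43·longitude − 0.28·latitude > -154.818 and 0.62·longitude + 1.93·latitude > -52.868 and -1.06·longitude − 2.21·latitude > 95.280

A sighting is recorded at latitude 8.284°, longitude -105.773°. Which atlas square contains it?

Lower

1.43·-105.773 − 0.28·8.284 = -153.575, which is > -154.818
0.62·-105.773 + 1.93·8.284 = -49.591, which is > -52.868
-1.06·-105.773 − 2.21·8.284 = 93.812, which is < 95.280
This sign pattern matches Lower.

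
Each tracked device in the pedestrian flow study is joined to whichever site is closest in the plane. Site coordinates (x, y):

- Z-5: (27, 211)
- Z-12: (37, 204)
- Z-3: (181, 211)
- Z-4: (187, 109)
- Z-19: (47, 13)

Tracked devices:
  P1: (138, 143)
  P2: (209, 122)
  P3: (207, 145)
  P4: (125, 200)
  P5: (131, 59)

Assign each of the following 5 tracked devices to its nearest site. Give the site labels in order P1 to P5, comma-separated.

Z-4, Z-4, Z-4, Z-3, Z-4

P1 → Z-4 (d²=3557.00)
P2 → Z-4 (d²=653.00)
P3 → Z-4 (d²=1696.00)
P4 → Z-3 (d²=3257.00)
P5 → Z-4 (d²=5636.00)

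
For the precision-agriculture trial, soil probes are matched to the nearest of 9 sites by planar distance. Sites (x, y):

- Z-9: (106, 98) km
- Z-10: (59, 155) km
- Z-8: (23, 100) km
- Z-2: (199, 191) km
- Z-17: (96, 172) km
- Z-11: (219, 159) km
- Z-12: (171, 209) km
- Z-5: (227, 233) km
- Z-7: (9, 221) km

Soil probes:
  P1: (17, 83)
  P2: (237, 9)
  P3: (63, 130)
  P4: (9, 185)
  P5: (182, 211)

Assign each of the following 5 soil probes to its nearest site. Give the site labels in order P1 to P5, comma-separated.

P1 → Z-8 (d²=325.00)
P2 → Z-11 (d²=22824.00)
P3 → Z-10 (d²=641.00)
P4 → Z-7 (d²=1296.00)
P5 → Z-12 (d²=125.00)

Z-8, Z-11, Z-10, Z-7, Z-12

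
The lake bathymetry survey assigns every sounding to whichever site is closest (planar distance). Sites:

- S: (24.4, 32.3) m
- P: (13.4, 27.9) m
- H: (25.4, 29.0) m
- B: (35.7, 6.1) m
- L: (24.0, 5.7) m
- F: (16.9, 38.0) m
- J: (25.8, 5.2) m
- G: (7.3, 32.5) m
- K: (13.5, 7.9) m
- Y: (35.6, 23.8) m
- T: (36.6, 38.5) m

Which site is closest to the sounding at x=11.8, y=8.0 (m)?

Squared distances to each site:
S: 749.250; P: 398.570; H: 625.960; B: 574.820; L: 154.130; F: 926.010; J: 203.840; G: 620.500; K: 2.900; Y: 816.080; T: 1545.290.
Minimum at K.

K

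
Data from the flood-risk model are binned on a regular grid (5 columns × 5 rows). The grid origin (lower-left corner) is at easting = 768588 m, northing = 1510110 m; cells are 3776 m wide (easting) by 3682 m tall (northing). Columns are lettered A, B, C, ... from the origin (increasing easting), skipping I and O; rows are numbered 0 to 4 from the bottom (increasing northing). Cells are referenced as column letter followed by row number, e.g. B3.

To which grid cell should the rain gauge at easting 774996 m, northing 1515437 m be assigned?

Column index: ⌊(774996 − 768588) / 3776⌋ = ⌊1.697⌋ = 1 → column B
Row offset from origin: ⌊(1515437 − 1510110) / 3682⌋ = ⌊1.447⌋ = 1 → row 1

B1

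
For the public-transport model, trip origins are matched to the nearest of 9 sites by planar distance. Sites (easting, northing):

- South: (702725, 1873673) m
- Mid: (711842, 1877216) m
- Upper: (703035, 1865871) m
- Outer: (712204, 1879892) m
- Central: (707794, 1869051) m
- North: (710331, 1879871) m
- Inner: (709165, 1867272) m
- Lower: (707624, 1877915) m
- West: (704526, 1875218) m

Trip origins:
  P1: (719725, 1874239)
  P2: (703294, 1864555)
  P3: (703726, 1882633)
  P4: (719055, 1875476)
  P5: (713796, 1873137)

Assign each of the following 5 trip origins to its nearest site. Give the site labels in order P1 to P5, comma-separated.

Mid, Upper, Lower, Mid, Mid

P1 → Mid (d²=71004218.00)
P2 → Upper (d²=1798937.00)
P3 → Lower (d²=37453928.00)
P4 → Mid (d²=55054969.00)
P5 → Mid (d²=20456357.00)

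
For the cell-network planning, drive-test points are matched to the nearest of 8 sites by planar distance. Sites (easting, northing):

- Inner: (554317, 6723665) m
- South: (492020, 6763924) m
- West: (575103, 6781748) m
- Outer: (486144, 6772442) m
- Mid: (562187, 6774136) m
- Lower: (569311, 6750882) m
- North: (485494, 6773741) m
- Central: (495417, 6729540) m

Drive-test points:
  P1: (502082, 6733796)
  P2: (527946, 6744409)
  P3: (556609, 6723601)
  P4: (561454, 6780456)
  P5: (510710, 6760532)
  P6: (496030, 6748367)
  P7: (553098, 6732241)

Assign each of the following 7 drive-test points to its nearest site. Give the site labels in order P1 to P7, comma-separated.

Central, Inner, Inner, Mid, South, South, Inner

P1 → Central (d²=62535761.00)
P2 → Inner (d²=1125743177.00)
P3 → Inner (d²=5257360.00)
P4 → Mid (d²=40479689.00)
P5 → South (d²=360821764.00)
P6 → South (d²=258100349.00)
P7 → Inner (d²=75033737.00)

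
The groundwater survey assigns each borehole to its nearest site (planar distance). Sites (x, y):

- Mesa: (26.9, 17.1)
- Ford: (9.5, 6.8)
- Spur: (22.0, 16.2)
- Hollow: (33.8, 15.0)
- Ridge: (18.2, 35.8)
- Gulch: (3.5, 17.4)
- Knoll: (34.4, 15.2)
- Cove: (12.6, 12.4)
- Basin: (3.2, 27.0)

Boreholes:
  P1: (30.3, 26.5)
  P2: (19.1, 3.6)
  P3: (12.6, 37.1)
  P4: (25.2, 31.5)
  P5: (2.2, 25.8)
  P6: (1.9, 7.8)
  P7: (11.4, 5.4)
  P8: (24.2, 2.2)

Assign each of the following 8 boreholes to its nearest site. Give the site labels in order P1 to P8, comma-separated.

P1 → Mesa (d²=99.92)
P2 → Ford (d²=102.40)
P3 → Ridge (d²=33.05)
P4 → Ridge (d²=67.49)
P5 → Basin (d²=2.44)
P6 → Ford (d²=58.76)
P7 → Ford (d²=5.57)
P8 → Spur (d²=200.84)

Mesa, Ford, Ridge, Ridge, Basin, Ford, Ford, Spur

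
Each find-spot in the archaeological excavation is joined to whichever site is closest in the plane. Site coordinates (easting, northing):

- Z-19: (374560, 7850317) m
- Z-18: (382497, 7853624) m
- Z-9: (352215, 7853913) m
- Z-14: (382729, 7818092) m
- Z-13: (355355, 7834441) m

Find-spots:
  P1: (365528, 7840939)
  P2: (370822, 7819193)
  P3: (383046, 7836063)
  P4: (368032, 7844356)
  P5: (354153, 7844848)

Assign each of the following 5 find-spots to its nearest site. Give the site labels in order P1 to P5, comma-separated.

Z-13, Z-14, Z-19, Z-19, Z-9

P1 → Z-13 (d²=145713933.00)
P2 → Z-14 (d²=142988850.00)
P3 → Z-19 (d²=275188712.00)
P4 → Z-19 (d²=78148305.00)
P5 → Z-9 (d²=85930069.00)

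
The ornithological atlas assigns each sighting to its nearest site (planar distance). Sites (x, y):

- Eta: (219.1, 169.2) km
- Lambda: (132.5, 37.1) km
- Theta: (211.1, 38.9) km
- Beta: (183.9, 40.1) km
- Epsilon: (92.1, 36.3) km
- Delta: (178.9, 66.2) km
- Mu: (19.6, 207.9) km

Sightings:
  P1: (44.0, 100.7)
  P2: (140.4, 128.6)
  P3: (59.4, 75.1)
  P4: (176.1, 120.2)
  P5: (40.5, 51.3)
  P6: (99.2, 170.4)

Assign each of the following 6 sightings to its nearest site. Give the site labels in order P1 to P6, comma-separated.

Epsilon, Delta, Epsilon, Delta, Epsilon, Mu

P1 → Epsilon (d²=6460.97)
P2 → Delta (d²=5376.01)
P3 → Epsilon (d²=2574.73)
P4 → Delta (d²=2923.84)
P5 → Epsilon (d²=2887.56)
P6 → Mu (d²=7742.41)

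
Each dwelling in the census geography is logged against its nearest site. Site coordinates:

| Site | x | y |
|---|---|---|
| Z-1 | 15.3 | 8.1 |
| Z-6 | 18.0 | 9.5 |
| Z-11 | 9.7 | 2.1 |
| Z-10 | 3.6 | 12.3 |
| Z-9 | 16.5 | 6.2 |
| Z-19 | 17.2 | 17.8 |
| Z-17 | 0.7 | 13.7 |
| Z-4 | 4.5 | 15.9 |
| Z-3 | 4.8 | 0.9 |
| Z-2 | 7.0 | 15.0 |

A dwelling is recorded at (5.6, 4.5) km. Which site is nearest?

Z-3

Squared distances to each site:
Z-1: 107.050; Z-6: 178.760; Z-11: 22.570; Z-10: 64.840; Z-9: 121.700; Z-19: 311.450; Z-17: 108.650; Z-4: 131.170; Z-3: 13.600; Z-2: 112.210.
Minimum at Z-3.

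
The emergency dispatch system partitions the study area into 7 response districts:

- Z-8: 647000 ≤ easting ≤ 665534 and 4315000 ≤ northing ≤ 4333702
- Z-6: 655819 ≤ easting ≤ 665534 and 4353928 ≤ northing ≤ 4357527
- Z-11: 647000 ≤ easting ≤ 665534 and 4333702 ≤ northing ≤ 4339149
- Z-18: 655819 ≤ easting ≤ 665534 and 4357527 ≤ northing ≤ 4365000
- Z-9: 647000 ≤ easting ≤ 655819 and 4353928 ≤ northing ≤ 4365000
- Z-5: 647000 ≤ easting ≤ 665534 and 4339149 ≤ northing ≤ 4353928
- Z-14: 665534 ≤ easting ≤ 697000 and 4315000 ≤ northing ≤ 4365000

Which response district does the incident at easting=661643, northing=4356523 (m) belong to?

Z-6

The point has easting = 661643 and northing = 4356523.
Only Z-6 satisfies 655819 ≤ easting ≤ 665534 and 4353928 ≤ northing ≤ 4357527.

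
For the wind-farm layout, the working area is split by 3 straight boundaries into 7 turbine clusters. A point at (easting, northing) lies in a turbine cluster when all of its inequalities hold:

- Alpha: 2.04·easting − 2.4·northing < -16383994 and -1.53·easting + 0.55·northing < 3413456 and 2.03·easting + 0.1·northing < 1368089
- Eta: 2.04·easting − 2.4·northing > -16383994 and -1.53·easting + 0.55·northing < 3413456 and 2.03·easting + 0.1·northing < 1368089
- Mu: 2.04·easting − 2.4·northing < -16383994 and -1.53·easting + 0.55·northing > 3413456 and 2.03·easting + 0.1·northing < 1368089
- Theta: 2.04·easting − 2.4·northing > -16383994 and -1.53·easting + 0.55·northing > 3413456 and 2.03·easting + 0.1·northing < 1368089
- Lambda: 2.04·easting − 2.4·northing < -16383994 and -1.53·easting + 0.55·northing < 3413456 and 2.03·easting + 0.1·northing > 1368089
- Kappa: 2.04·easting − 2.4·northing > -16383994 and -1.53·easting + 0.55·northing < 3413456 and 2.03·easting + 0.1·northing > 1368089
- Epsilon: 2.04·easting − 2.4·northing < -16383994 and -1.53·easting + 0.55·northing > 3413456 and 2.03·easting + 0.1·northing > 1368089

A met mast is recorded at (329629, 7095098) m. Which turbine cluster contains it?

2.04·329629 − 2.4·7095098 = -16355792.040, which is > -16383994
-1.53·329629 + 0.55·7095098 = 3397971.530, which is < 3413456
2.03·329629 + 0.1·7095098 = 1378656.670, which is > 1368089
This sign pattern matches Kappa.

Kappa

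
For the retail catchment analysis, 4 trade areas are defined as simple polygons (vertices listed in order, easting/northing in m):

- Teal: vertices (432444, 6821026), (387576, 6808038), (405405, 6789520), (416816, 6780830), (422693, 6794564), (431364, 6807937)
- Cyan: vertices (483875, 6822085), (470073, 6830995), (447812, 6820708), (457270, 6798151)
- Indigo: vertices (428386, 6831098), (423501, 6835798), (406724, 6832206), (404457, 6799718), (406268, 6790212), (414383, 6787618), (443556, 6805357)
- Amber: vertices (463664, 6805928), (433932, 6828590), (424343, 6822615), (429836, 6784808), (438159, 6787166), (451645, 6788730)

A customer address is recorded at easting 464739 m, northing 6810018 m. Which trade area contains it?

Cyan

Cast a ray rightward from (464739, 6810018). For each polygon, the edges (by vertex number in listed order) whose endpoints lie on opposite sides of northing = 6810018, where each meets that height, and whether that is right or left of the point:
Teal: 1–2 at easting≈394416.1 (left), 6–1 at easting≈431535.7 (left) → 0 crossings.
Cyan: 3–4 at easting≈452294.2 (left), 4–1 at easting≈470461.3 (right) → 1 crossing.
Indigo: 3–4 at easting≈405175.7 (left), 7–1 at easting≈440809.1 (left) → 0 crossings.
Amber: 1–2 at easting≈458298.0 (left), 3–4 at easting≈426173.2 (left) → 0 crossings.
Only Cyan has an odd count, so the point is inside Cyan.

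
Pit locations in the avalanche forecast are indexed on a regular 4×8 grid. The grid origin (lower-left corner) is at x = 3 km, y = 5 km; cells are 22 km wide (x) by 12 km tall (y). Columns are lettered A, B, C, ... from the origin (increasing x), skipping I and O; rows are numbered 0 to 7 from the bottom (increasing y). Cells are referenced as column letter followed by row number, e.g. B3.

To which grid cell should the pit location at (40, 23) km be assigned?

B1

Column index: ⌊(40 − 3) / 22⌋ = ⌊1.682⌋ = 1 → column B
Row offset from origin: ⌊(23 − 5) / 12⌋ = ⌊1.500⌋ = 1 → row 1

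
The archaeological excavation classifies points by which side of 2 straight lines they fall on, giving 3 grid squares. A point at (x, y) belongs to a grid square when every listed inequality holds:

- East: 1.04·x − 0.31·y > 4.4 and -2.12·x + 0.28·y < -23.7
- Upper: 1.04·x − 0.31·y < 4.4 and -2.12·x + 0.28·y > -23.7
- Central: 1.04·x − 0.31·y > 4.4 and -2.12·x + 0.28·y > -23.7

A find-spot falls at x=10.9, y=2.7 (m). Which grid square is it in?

Central

1.04·10.9 − 0.31·2.7 = 10.499, which is > 4.4
-2.12·10.9 + 0.28·2.7 = -22.352, which is > -23.7
This sign pattern matches Central.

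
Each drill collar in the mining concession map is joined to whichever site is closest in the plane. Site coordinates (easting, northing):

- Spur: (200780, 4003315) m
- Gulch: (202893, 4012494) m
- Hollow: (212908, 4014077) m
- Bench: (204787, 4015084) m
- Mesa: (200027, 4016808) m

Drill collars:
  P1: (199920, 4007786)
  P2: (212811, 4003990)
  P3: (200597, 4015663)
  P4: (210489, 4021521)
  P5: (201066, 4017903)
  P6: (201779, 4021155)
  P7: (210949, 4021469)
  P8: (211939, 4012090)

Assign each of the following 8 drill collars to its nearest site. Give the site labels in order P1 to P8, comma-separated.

Spur, Hollow, Mesa, Hollow, Mesa, Mesa, Hollow, Hollow

P1 → Spur (d²=20729441.00)
P2 → Hollow (d²=101756978.00)
P3 → Mesa (d²=1635925.00)
P4 → Hollow (d²=61264697.00)
P5 → Mesa (d²=2278546.00)
P6 → Mesa (d²=21965913.00)
P7 → Hollow (d²=58479345.00)
P8 → Hollow (d²=4887130.00)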